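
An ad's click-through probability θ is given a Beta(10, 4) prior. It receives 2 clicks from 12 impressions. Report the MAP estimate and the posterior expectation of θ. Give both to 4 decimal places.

θ_MAP = 0.4583, E[θ|data] = 0.4615

Posterior: Beta(10+2, 4+10) = Beta(12, 14).
Mode = (12−1)/(12+14−2) = 11/24 = 0.4583.
Mean = 12/(12+14) = 12/26 = 0.4615.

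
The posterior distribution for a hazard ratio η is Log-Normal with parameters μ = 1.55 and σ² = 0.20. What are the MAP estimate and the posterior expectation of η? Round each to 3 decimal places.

Mode = exp(μ − σ²) = exp(1.35) = 3.857.
Mean = exp(μ + σ²/2) = exp(1.650) = 5.207.
The mean is pulled above the mode by the posterior's right skew.

MAP: 3.857. Posterior mean: 5.207.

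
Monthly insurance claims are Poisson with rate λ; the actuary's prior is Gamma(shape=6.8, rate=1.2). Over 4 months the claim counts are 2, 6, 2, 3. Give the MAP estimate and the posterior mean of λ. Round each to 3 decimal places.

Σ counts = 13. Posterior: Gamma(shape = 6.8+13 = 19.8, rate = 1.2+4 = 5.2).
Mode = (α−1)/β = 18.8/5.2 = 3.615.
Mean = α/β = 19.8/5.2 = 3.808.

MAP estimate = 3.615, posterior mean = 3.808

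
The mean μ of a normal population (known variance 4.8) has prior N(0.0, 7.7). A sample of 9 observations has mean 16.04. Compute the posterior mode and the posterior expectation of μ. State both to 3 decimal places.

MAP = 15.001, posterior mean = 15.001

Posterior for μ is Normal. Precision-weighted mean: (1/7.7·0.0 + 9/4.8·16.04) / (1/7.7 + 9/4.8) = 15.001.
A Normal posterior is symmetric, so mode = mean.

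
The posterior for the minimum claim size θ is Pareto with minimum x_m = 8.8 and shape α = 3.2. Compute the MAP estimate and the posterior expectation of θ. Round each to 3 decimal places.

MAP: 8.800. Posterior mean: 12.800.

The Pareto density is strictly decreasing on [x_m, ∞), so the mode is x_m = 8.800.
Mean = α·x_m/(α−1) = 3.2·8.8/2.2 = 12.800.
Mean > mode: the posterior has a right tail.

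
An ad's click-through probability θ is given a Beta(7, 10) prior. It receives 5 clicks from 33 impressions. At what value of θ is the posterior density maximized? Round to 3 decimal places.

0.229

Posterior: Beta(7+5, 10+28) = Beta(12, 38).
Mode = (12−1)/(12+38−2) = 11/48 = 0.229.
Mean = 12/(12+38) = 12/50 = 0.240.
This is the posterior mode — the MAP estimate.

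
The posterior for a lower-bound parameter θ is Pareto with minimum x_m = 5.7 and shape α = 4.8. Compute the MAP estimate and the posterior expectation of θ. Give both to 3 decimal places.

MAP = 5.700; posterior mean = 7.200

The Pareto density is strictly decreasing on [x_m, ∞), so the mode is x_m = 5.700.
Mean = α·x_m/(α−1) = 4.8·5.7/3.8 = 7.200.
The posterior is right-skewed, so the mean exceeds the mode.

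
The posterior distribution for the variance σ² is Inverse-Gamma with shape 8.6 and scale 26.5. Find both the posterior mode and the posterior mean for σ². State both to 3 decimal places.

Mode = β/(α+1) = 26.5/9.6 = 2.760.
Mean = β/(α−1) = 26.5/7.6 = 3.487.
Right-skewed posterior ⇒ mode < mean.

σ²_MAP = 2.760, E[σ²|data] = 3.487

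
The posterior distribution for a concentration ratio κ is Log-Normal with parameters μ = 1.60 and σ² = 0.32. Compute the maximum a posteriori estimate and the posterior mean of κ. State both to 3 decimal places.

Mode = exp(μ − σ²) = exp(1.28) = 3.597.
Mean = exp(μ + σ²/2) = exp(1.760) = 5.812.
Right-skewed posterior ⇒ mode < mean.

MAP = 3.597, posterior mean = 5.812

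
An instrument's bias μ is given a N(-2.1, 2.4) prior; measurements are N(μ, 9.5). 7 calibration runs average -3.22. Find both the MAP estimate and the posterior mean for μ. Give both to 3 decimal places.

μ_MAP = -2.815, E[μ|data] = -2.815

Posterior for μ is Normal. Precision-weighted mean: (1/2.4·-2.1 + 7/9.5·-3.22) / (1/2.4 + 7/9.5) = -2.815.
A Normal posterior is symmetric, so mode = mean.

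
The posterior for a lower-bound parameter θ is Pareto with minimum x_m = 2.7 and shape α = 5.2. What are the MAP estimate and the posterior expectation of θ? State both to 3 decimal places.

MAP = 2.700, posterior mean = 3.343

The Pareto density is strictly decreasing on [x_m, ∞), so the mode is x_m = 2.700.
Mean = α·x_m/(α−1) = 5.2·2.7/4.2 = 3.343.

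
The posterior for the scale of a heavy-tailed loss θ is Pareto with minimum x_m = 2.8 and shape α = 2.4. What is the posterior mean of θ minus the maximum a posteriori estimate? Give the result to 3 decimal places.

The Pareto density is strictly decreasing on [x_m, ∞), so the mode is x_m = 2.800.
Mean = α·x_m/(α−1) = 2.4·2.8/1.4 = 4.800.
Difference = 4.800 − 2.800 = 2.000.

2.000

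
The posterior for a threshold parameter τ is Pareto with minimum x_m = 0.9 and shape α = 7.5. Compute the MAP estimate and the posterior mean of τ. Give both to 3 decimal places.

The Pareto density is strictly decreasing on [x_m, ∞), so the mode is x_m = 0.900.
Mean = α·x_m/(α−1) = 7.5·0.9/6.5 = 1.038.

MAP: 0.900. Posterior mean: 1.038.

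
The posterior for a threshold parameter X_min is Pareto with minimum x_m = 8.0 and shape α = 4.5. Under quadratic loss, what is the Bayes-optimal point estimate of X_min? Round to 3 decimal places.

10.286

The Pareto density is strictly decreasing on [x_m, ∞), so the mode is x_m = 8.000.
Mean = α·x_m/(α−1) = 4.5·8.0/3.5 = 10.286.
Quadratic loss ⇒ the optimal estimator is the posterior mean.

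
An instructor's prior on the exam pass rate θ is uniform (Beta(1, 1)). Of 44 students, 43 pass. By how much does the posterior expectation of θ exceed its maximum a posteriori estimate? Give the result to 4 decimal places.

Posterior: Beta(1+43, 1+1) = Beta(44, 2).
Mode = (44−1)/(44+2−2) = 43/44 = 0.9773.
With a flat prior the MAP equals the MLE, 43/44.
Mean = 44/(44+2) = 44/46 = 0.9565.
Difference = 0.9565 − 0.9773 = -0.0208.
The posterior is left-skewed, so the mode exceeds the mean.

-0.0208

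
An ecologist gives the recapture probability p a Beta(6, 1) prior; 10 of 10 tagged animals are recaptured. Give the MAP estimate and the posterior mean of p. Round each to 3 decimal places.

MAP: 1.000. Posterior mean: 0.941.

Posterior: Beta(6+10, 1+0) = Beta(16, 1).
Since β = 1 ≤ 1 and α > 1, the Beta density is monotone increasing on [0,1]; the mode is at 1.
Mean = 16/(16+1) = 0.941.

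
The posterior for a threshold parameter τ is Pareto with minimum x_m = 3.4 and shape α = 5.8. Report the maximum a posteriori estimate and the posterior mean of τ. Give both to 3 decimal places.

The Pareto density is strictly decreasing on [x_m, ∞), so the mode is x_m = 3.400.
Mean = α·x_m/(α−1) = 5.8·3.4/4.8 = 4.108.
The mean is pulled above the mode by the posterior's right skew.

MAP: 3.400. Posterior mean: 4.108.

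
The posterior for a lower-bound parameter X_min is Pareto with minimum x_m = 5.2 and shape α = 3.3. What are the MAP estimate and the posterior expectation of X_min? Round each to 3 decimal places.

MAP: 5.200. Posterior mean: 7.461.

The Pareto density is strictly decreasing on [x_m, ∞), so the mode is x_m = 5.200.
Mean = α·x_m/(α−1) = 3.3·5.2/2.3 = 7.461.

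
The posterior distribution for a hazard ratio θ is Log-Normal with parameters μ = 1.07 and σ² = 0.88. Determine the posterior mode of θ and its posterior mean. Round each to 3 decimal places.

Mode = exp(μ − σ²) = exp(0.19) = 1.209.
Mean = exp(μ + σ²/2) = exp(1.510) = 4.527.
Right-skewed posterior ⇒ mode < mean.

MAP = 1.209; posterior mean = 4.527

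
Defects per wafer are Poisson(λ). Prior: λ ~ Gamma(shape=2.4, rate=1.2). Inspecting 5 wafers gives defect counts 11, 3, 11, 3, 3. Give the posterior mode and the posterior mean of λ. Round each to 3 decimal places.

Σ counts = 31. Posterior: Gamma(shape = 2.4+31 = 33.4, rate = 1.2+5 = 6.2).
Mode = (α−1)/β = 32.4/6.2 = 5.226.
Mean = α/β = 33.4/6.2 = 5.387.
Right-skewed posterior ⇒ mode < mean.

MAP: 5.226. Posterior mean: 5.387.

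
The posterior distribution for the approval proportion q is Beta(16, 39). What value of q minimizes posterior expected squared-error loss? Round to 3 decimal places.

0.291

Mode = (16−1)/(16+39−2) = 15/53 = 0.283.
Mean = 16/(16+39) = 16/55 = 0.291.
Squared-error loss ⇒ the optimal estimator is the posterior mean.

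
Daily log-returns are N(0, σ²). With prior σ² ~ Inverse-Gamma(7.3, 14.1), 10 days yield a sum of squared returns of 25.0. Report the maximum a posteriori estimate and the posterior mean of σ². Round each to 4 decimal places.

MAP: 2.0000. Posterior mean: 2.3540.

Posterior: Inverse-Gamma(shape = 7.3+10/2 = 12.3, scale = 14.1+25.0/2 = 26.6).
Mode = β/(α+1) = 26.6/13.3 = 2.0000.
Mean = β/(α−1) = 26.6/11.3 = 2.3540.
Right-skewed posterior ⇒ mode < mean.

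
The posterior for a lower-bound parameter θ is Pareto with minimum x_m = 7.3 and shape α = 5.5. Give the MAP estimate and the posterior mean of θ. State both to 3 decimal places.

θ_MAP = 7.300, E[θ|data] = 8.922

The Pareto density is strictly decreasing on [x_m, ∞), so the mode is x_m = 7.300.
Mean = α·x_m/(α−1) = 5.5·7.3/4.5 = 8.922.
Right-skewed posterior ⇒ mode < mean.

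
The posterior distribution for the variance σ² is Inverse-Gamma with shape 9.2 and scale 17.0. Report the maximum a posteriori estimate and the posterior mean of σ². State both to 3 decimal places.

MAP: 1.667. Posterior mean: 2.073.

Mode = β/(α+1) = 17.0/10.2 = 1.667.
Mean = β/(α−1) = 17.0/8.2 = 2.073.
The posterior is right-skewed, so the mean exceeds the mode.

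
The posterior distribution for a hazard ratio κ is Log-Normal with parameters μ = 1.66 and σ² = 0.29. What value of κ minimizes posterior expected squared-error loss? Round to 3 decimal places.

Mode = exp(μ − σ²) = exp(1.37) = 3.935.
Mean = exp(μ + σ²/2) = exp(1.805) = 6.080.
Squared-error loss ⇒ the optimal estimator is the posterior mean.

6.080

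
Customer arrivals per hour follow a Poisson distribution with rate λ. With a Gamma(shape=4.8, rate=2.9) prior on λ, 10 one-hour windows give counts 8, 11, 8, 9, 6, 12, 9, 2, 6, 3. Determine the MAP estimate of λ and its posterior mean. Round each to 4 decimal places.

MAP = 6.0310; posterior mean = 6.1085

Σ counts = 74. Posterior: Gamma(shape = 4.8+74 = 78.8, rate = 2.9+10 = 12.9).
Mode = (α−1)/β = 77.8/12.9 = 6.0310.
Mean = α/β = 78.8/12.9 = 6.1085.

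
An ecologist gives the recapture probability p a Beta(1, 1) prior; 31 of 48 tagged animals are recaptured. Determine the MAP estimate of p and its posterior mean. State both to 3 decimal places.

Posterior: Beta(1+31, 1+17) = Beta(32, 18).
Mode = (32−1)/(32+18−2) = 31/48 = 0.646.
With a flat prior the MAP equals the MLE, 31/48.
Mean = 32/(32+18) = 32/50 = 0.640.

MAP = 0.646, posterior mean = 0.640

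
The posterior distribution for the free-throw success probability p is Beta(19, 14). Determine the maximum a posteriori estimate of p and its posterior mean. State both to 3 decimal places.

Mode = (19−1)/(19+14−2) = 18/31 = 0.581.
Mean = 19/(19+14) = 19/33 = 0.576.
Left-skewed posterior ⇒ mean < mode.

MAP = 0.581, posterior mean = 0.576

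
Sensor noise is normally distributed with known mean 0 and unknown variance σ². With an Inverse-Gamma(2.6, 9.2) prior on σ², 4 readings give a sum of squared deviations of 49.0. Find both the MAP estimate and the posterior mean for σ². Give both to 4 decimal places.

MAP = 6.0179; posterior mean = 9.3611

Posterior: Inverse-Gamma(shape = 2.6+4/2 = 4.6, scale = 9.2+49.0/2 = 33.7).
Mode = β/(α+1) = 33.7/5.6 = 6.0179.
Mean = β/(α−1) = 33.7/3.6 = 9.3611.
Right-skewed posterior ⇒ mode < mean.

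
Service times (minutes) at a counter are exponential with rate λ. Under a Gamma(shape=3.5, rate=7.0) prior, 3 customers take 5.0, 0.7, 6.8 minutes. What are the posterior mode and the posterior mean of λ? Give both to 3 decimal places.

MAP = 0.282; posterior mean = 0.333

Σ times = 12.5. Posterior: Gamma(shape = 3.5+3 = 6.5, rate = 7.0+12.5 = 19.5).
Mode = (α−1)/β = 5.5/19.5 = 0.282.
Mean = α/β = 6.5/19.5 = 0.333.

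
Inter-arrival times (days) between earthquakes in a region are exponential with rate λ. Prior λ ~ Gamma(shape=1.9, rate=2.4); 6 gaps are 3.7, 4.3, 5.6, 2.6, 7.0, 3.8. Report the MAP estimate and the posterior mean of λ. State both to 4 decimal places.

MAP estimate = 0.2347, posterior mean = 0.2687

Σ times = 27.0. Posterior: Gamma(shape = 1.9+6 = 7.9, rate = 2.4+27.0 = 29.4).
Mode = (α−1)/β = 6.9/29.4 = 0.2347.
Mean = α/β = 7.9/29.4 = 0.2687.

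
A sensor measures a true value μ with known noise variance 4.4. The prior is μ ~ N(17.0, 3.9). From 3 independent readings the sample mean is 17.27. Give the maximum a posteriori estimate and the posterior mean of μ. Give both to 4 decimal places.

MAP = 17.1962; posterior mean = 17.1962

Posterior for μ is Normal. Precision-weighted mean: (1/3.9·17.0 + 3/4.4·17.27) / (1/3.9 + 3/4.4) = 17.1962.
A Normal posterior is symmetric, so mode = mean.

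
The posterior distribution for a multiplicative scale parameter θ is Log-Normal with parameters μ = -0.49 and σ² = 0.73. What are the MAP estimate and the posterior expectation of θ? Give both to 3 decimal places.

Mode = exp(μ − σ²) = exp(-1.22) = 0.295.
Mean = exp(μ + σ²/2) = exp(-0.125) = 0.882.
Right-skewed posterior ⇒ mode < mean.

MAP = 0.295; posterior mean = 0.882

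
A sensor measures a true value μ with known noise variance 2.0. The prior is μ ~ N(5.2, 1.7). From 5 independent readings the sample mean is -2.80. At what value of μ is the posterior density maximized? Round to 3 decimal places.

Posterior for μ is Normal. Precision-weighted mean: (1/1.7·5.2 + 5/2.0·-2.80) / (1/1.7 + 5/2.0) = -1.276.
A Normal posterior is symmetric, so mode = mean.
This is the posterior mode — the MAP estimate.

-1.276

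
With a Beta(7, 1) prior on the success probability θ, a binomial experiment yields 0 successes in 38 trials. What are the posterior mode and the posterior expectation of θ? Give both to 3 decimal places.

Posterior: Beta(7+0, 1+38) = Beta(7, 39).
Mode = (7−1)/(7+39−2) = 6/44 = 0.136.
Mean = 7/(7+39) = 7/46 = 0.152.
The mean is pulled above the mode by the posterior's right skew.

MAP = 0.136; posterior mean = 0.152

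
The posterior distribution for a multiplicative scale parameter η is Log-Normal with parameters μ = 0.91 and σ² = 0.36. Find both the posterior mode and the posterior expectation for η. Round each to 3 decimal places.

MAP: 1.733. Posterior mean: 2.974.

Mode = exp(μ − σ²) = exp(0.55) = 1.733.
Mean = exp(μ + σ²/2) = exp(1.090) = 2.974.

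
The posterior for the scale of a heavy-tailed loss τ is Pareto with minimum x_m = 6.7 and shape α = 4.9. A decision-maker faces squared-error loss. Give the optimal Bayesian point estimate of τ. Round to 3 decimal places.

The Pareto density is strictly decreasing on [x_m, ∞), so the mode is x_m = 6.700.
Mean = α·x_m/(α−1) = 4.9·6.7/3.9 = 8.418.
Squared-error loss ⇒ the optimal estimator is the posterior mean.

8.418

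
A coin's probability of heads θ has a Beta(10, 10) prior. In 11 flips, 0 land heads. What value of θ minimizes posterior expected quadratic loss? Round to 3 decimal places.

Posterior: Beta(10+0, 10+11) = Beta(10, 21).
Mode = (10−1)/(10+21−2) = 9/29 = 0.310.
Mean = 10/(10+21) = 10/31 = 0.323.
Quadratic loss ⇒ the optimal estimator is the posterior mean.

0.323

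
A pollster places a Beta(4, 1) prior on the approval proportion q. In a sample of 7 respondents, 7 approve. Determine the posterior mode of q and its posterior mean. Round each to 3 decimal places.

posterior mode = 1.000, posterior mean = 0.917

Posterior: Beta(4+7, 1+0) = Beta(11, 1).
Since β = 1 ≤ 1 and α > 1, the Beta density is monotone increasing on [0,1]; the mode is at 1.
Mean = 11/(11+1) = 0.917.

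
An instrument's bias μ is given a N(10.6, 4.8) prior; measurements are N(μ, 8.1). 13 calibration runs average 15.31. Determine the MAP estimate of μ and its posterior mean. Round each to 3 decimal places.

Posterior for μ is Normal. Precision-weighted mean: (1/4.8·10.6 + 13/8.1·15.31) / (1/4.8 + 13/8.1) = 14.769.
A Normal posterior is symmetric, so mode = mean.

MAP estimate = 14.769, posterior mean = 14.769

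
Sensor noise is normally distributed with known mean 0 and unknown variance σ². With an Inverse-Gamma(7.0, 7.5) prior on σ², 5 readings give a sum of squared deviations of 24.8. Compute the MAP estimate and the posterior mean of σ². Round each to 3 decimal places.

σ²_MAP = 1.895, E[σ²|data] = 2.341

Posterior: Inverse-Gamma(shape = 7.0+5/2 = 9.5, scale = 7.5+24.8/2 = 19.9).
Mode = β/(α+1) = 19.9/10.5 = 1.895.
Mean = β/(α−1) = 19.9/8.5 = 2.341.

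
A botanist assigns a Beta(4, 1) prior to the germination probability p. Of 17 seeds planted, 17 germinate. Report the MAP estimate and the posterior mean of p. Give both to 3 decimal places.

Posterior: Beta(4+17, 1+0) = Beta(21, 1).
Since β = 1 ≤ 1 and α > 1, the Beta density is monotone increasing on [0,1]; the mode is at 1.
Mean = 21/(21+1) = 0.955.

MAP: 1.000. Posterior mean: 0.955.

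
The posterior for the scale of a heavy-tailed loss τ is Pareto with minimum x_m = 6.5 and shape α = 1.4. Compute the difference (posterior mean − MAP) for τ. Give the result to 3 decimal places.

16.250

The Pareto density is strictly decreasing on [x_m, ∞), so the mode is x_m = 6.500.
Mean = α·x_m/(α−1) = 1.4·6.5/0.4 = 22.750.
Difference = 22.750 − 6.500 = 16.250.
The posterior is right-skewed, so the mean exceeds the mode.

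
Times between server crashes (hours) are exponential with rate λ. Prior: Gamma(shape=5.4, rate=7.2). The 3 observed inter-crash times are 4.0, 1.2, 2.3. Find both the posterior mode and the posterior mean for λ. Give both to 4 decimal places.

MAP = 0.5034; posterior mean = 0.5714

Σ times = 7.5. Posterior: Gamma(shape = 5.4+3 = 8.4, rate = 7.2+7.5 = 14.7).
Mode = (α−1)/β = 7.4/14.7 = 0.5034.
Mean = α/β = 8.4/14.7 = 0.5714.
The posterior is right-skewed, so the mean exceeds the mode.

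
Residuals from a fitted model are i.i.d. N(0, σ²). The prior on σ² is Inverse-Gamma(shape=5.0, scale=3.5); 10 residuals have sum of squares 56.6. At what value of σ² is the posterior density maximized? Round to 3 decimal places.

Posterior: Inverse-Gamma(shape = 5.0+10/2 = 10.0, scale = 3.5+56.6/2 = 31.8).
Mode = β/(α+1) = 31.8/11.0 = 2.891.
Mean = β/(α−1) = 31.8/9.0 = 3.533.
This is the posterior mode — the MAP estimate.

2.891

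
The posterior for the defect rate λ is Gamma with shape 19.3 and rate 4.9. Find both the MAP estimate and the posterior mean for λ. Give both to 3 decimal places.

Mode = (α−1)/β = 18.3/4.9 = 3.735.
Mean = α/β = 19.3/4.9 = 3.939.

λ_MAP = 3.735, E[λ|data] = 3.939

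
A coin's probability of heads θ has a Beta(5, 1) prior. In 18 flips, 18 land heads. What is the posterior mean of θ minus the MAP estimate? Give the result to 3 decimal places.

Posterior: Beta(5+18, 1+0) = Beta(23, 1).
Since β = 1 ≤ 1 and α > 1, the Beta density is monotone increasing on [0,1]; the mode is at 1.
Mean = 23/(23+1) = 0.958.
Difference = 0.958 − 1.000 = -0.042.
The posterior is left-skewed, so the mode exceeds the mean.

-0.042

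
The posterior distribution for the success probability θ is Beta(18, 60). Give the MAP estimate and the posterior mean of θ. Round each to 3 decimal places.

MAP = 0.224, posterior mean = 0.231

Mode = (18−1)/(18+60−2) = 17/76 = 0.224.
Mean = 18/(18+60) = 18/78 = 0.231.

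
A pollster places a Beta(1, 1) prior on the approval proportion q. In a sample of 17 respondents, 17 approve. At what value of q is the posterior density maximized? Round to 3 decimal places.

Posterior: Beta(1+17, 1+0) = Beta(18, 1).
Since β = 1 ≤ 1 and α > 1, the Beta density is monotone increasing on [0,1]; the mode is at 1.
Mean = 18/(18+1) = 0.947.
This is the posterior mode — the MAP estimate.

1.000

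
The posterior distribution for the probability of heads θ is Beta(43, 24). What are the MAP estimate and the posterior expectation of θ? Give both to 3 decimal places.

Mode = (43−1)/(43+24−2) = 42/65 = 0.646.
Mean = 43/(43+24) = 43/67 = 0.642.

MAP estimate = 0.646, posterior expectation = 0.642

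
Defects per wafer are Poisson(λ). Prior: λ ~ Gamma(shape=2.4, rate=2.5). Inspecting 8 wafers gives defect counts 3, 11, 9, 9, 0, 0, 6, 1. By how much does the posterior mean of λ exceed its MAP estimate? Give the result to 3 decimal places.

0.095

Σ counts = 39. Posterior: Gamma(shape = 2.4+39 = 41.4, rate = 2.5+8 = 10.5).
Mode = (α−1)/β = 40.4/10.5 = 3.848.
Mean = α/β = 41.4/10.5 = 3.943.
Difference = 3.943 − 3.848 = 0.095.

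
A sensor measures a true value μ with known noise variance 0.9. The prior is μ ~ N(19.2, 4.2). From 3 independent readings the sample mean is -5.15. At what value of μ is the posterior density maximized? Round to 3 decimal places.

-3.527

Posterior for μ is Normal. Precision-weighted mean: (1/4.2·19.2 + 3/0.9·-5.15) / (1/4.2 + 3/0.9) = -3.527.
A Normal posterior is symmetric, so mode = mean.
This is the posterior mode — the MAP estimate.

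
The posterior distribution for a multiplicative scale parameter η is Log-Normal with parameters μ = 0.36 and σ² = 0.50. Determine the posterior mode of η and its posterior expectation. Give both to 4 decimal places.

Mode = exp(μ − σ²) = exp(-0.14) = 0.8694.
Mean = exp(μ + σ²/2) = exp(0.610) = 1.8404.

MAP = 0.8694, posterior mean = 1.8404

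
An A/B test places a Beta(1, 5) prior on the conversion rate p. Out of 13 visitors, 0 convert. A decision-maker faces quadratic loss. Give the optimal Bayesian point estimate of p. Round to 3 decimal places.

0.053

Posterior: Beta(1+0, 5+13) = Beta(1, 18).
Since α = 1 ≤ 1 and β > 1, the Beta density is monotone decreasing on [0,1]; the mode is at 0.
Mean = 1/(1+18) = 0.053.
Quadratic loss ⇒ the optimal estimator is the posterior mean.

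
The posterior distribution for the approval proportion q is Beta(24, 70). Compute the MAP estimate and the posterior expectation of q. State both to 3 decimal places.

Mode = (24−1)/(24+70−2) = 23/92 = 0.250.
Mean = 24/(24+70) = 24/94 = 0.255.

MAP estimate = 0.250, posterior expectation = 0.255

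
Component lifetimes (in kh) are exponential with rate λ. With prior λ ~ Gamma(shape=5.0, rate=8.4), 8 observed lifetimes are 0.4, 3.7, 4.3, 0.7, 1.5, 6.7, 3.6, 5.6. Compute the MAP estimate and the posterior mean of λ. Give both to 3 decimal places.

MAP = 0.344; posterior mean = 0.372

Σ times = 26.5. Posterior: Gamma(shape = 5.0+8 = 13.0, rate = 8.4+26.5 = 34.9).
Mode = (α−1)/β = 12.0/34.9 = 0.344.
Mean = α/β = 13.0/34.9 = 0.372.
Right-skewed posterior ⇒ mode < mean.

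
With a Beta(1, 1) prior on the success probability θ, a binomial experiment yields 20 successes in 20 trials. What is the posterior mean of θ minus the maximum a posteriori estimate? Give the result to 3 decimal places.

-0.045

Posterior: Beta(1+20, 1+0) = Beta(21, 1).
Since β = 1 ≤ 1 and α > 1, the Beta density is monotone increasing on [0,1]; the mode is at 1.
Mean = 21/(21+1) = 0.955.
Difference = 0.955 − 1.000 = -0.045.
The mean is pulled below the mode by the posterior's left skew.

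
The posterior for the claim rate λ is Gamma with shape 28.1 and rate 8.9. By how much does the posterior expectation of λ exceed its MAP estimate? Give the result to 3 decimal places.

0.112

Mode = (α−1)/β = 27.1/8.9 = 3.045.
Mean = α/β = 28.1/8.9 = 3.157.
Difference = 3.157 − 3.045 = 0.112.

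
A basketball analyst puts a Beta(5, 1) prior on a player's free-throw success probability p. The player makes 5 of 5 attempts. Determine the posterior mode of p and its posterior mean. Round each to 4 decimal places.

Posterior: Beta(5+5, 1+0) = Beta(10, 1).
Since β = 1 ≤ 1 and α > 1, the Beta density is monotone increasing on [0,1]; the mode is at 1.
Mean = 10/(10+1) = 0.9091.

MAP: 1.0000. Posterior mean: 0.9091.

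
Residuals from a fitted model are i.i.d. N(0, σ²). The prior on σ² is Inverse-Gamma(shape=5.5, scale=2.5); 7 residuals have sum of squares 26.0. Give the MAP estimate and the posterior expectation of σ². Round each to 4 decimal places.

σ²_MAP = 1.5500, E[σ²|data] = 1.9375

Posterior: Inverse-Gamma(shape = 5.5+7/2 = 9.0, scale = 2.5+26.0/2 = 15.5).
Mode = β/(α+1) = 15.5/10.0 = 1.5500.
Mean = β/(α−1) = 15.5/8.0 = 1.9375.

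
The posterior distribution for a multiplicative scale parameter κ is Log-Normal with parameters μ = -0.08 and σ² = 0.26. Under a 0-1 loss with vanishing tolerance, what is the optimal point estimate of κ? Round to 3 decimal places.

0.712

Mode = exp(μ − σ²) = exp(-0.34) = 0.712.
Mean = exp(μ + σ²/2) = exp(0.050) = 1.051.
This is the posterior mode — the MAP estimate.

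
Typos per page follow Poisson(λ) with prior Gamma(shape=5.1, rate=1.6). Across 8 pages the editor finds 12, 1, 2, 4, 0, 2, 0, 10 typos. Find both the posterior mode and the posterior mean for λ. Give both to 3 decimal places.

Σ counts = 31. Posterior: Gamma(shape = 5.1+31 = 36.1, rate = 1.6+8 = 9.6).
Mode = (α−1)/β = 35.1/9.6 = 3.656.
Mean = α/β = 36.1/9.6 = 3.760.
Right-skewed posterior ⇒ mode < mean.

λ_MAP = 3.656, E[λ|data] = 3.760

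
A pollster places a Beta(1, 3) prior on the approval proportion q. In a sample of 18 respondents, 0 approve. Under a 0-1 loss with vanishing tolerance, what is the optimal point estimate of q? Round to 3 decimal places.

0.000

Posterior: Beta(1+0, 3+18) = Beta(1, 21).
Since α = 1 ≤ 1 and β > 1, the Beta density is monotone decreasing on [0,1]; the mode is at 0.
Mean = 1/(1+21) = 0.045.
This is the posterior mode — the MAP estimate.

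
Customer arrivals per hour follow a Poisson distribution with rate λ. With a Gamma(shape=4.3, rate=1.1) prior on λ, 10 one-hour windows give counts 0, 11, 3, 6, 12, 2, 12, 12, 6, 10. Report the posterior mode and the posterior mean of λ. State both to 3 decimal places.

posterior mode = 6.964, posterior mean = 7.054

Σ counts = 74. Posterior: Gamma(shape = 4.3+74 = 78.3, rate = 1.1+10 = 11.1).
Mode = (α−1)/β = 77.3/11.1 = 6.964.
Mean = α/β = 78.3/11.1 = 7.054.
Right-skewed posterior ⇒ mode < mean.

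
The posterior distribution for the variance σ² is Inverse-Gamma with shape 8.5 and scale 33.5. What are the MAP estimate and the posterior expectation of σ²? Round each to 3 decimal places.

Mode = β/(α+1) = 33.5/9.5 = 3.526.
Mean = β/(α−1) = 33.5/7.5 = 4.467.

MAP = 3.526; posterior mean = 4.467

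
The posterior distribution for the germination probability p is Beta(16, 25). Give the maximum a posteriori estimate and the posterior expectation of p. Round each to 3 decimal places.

Mode = (16−1)/(16+25−2) = 15/39 = 0.385.
Mean = 16/(16+25) = 16/41 = 0.390.

maximum a posteriori estimate = 0.385, posterior expectation = 0.390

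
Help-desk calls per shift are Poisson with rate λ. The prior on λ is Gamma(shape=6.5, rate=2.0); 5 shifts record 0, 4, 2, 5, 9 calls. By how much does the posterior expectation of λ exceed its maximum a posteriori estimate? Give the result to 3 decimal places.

0.143

Σ counts = 20. Posterior: Gamma(shape = 6.5+20 = 26.5, rate = 2.0+5 = 7.0).
Mode = (α−1)/β = 25.5/7.0 = 3.643.
Mean = α/β = 26.5/7.0 = 3.786.
Difference = 3.786 − 3.643 = 0.143.
Mean > mode: the posterior has a right tail.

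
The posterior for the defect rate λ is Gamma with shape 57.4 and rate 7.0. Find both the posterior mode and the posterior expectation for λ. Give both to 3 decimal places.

Mode = (α−1)/β = 56.4/7.0 = 8.057.
Mean = α/β = 57.4/7.0 = 8.200.
Right-skewed posterior ⇒ mode < mean.

λ_MAP = 8.057, E[λ|data] = 8.200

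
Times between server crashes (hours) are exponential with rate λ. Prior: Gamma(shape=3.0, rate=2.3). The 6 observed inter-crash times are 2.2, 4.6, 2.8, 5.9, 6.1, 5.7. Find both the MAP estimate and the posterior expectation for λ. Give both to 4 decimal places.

MAP = 0.2703; posterior mean = 0.3041

Σ times = 27.3. Posterior: Gamma(shape = 3.0+6 = 9.0, rate = 2.3+27.3 = 29.6).
Mode = (α−1)/β = 8.0/29.6 = 0.2703.
Mean = α/β = 9.0/29.6 = 0.3041.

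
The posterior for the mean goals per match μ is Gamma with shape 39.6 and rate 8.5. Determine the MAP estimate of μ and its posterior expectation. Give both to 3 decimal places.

MAP = 4.541; posterior mean = 4.659

Mode = (α−1)/β = 38.6/8.5 = 4.541.
Mean = α/β = 39.6/8.5 = 4.659.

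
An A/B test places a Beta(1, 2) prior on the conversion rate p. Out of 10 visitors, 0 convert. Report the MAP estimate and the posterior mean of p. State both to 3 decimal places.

Posterior: Beta(1+0, 2+10) = Beta(1, 12).
Since α = 1 ≤ 1 and β > 1, the Beta density is monotone decreasing on [0,1]; the mode is at 0.
Mean = 1/(1+12) = 0.077.

MAP: 0.000. Posterior mean: 0.077.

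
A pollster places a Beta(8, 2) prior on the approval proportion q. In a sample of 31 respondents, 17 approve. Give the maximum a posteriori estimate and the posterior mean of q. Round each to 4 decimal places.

maximum a posteriori estimate = 0.6154, posterior mean = 0.6098

Posterior: Beta(8+17, 2+14) = Beta(25, 16).
Mode = (25−1)/(25+16−2) = 24/39 = 0.6154.
Mean = 25/(25+16) = 25/41 = 0.6098.
Mode > mean: the posterior has a left tail.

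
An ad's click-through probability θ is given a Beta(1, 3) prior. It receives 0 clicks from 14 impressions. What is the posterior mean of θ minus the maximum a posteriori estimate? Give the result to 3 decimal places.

0.056

Posterior: Beta(1+0, 3+14) = Beta(1, 17).
Since α = 1 ≤ 1 and β > 1, the Beta density is monotone decreasing on [0,1]; the mode is at 0.
Mean = 1/(1+17) = 0.056.
Difference = 0.056 − 0.000 = 0.056.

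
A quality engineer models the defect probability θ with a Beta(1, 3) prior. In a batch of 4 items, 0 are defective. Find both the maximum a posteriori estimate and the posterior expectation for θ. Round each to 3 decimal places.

Posterior: Beta(1+0, 3+4) = Beta(1, 7).
Since α = 1 ≤ 1 and β > 1, the Beta density is monotone decreasing on [0,1]; the mode is at 0.
Mean = 1/(1+7) = 0.125.
The mean is pulled above the mode by the posterior's right skew.

θ_MAP = 0.000, E[θ|data] = 0.125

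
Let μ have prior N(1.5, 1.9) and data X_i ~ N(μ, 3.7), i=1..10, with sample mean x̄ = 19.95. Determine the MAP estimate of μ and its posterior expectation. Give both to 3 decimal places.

Posterior for μ is Normal. Precision-weighted mean: (1/1.9·1.5 + 10/3.7·19.95) / (1/1.9 + 10/3.7) = 16.943.
A Normal posterior is symmetric, so mode = mean.

MAP = 16.943, posterior mean = 16.943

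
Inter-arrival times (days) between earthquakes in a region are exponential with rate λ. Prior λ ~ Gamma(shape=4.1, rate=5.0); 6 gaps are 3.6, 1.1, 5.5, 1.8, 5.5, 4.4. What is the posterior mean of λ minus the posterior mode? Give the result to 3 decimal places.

Σ times = 21.9. Posterior: Gamma(shape = 4.1+6 = 10.1, rate = 5.0+21.9 = 26.9).
Mode = (α−1)/β = 9.1/26.9 = 0.338.
Mean = α/β = 10.1/26.9 = 0.375.
Difference = 0.375 − 0.338 = 0.037.

0.037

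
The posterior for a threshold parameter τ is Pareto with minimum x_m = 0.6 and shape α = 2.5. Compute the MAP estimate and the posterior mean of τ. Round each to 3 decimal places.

The Pareto density is strictly decreasing on [x_m, ∞), so the mode is x_m = 0.600.
Mean = α·x_m/(α−1) = 2.5·0.6/1.5 = 1.000.

τ_MAP = 0.600, E[τ|data] = 1.000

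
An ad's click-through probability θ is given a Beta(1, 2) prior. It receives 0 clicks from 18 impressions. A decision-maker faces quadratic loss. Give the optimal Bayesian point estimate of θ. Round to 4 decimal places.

Posterior: Beta(1+0, 2+18) = Beta(1, 20).
Since α = 1 ≤ 1 and β > 1, the Beta density is monotone decreasing on [0,1]; the mode is at 0.
Mean = 1/(1+20) = 0.0476.
Quadratic loss ⇒ the optimal estimator is the posterior mean.

0.0476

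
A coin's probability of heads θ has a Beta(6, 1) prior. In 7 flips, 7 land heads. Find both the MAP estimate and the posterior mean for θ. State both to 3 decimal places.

MAP = 1.000; posterior mean = 0.929

Posterior: Beta(6+7, 1+0) = Beta(13, 1).
Since β = 1 ≤ 1 and α > 1, the Beta density is monotone increasing on [0,1]; the mode is at 1.
Mean = 13/(13+1) = 0.929.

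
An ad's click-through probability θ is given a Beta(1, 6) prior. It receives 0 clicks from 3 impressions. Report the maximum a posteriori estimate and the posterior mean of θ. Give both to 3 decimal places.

θ_MAP = 0.000, E[θ|data] = 0.100

Posterior: Beta(1+0, 6+3) = Beta(1, 9).
Since α = 1 ≤ 1 and β > 1, the Beta density is monotone decreasing on [0,1]; the mode is at 0.
Mean = 1/(1+9) = 0.100.
The posterior is right-skewed, so the mean exceeds the mode.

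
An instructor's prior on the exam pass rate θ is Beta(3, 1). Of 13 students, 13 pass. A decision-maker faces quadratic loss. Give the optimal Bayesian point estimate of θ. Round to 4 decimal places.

0.9412

Posterior: Beta(3+13, 1+0) = Beta(16, 1).
Since β = 1 ≤ 1 and α > 1, the Beta density is monotone increasing on [0,1]; the mode is at 1.
Mean = 16/(16+1) = 0.9412.
Quadratic loss ⇒ the optimal estimator is the posterior mean.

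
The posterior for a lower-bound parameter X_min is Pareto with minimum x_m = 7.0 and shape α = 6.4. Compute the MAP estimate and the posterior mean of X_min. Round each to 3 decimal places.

MAP = 7.000; posterior mean = 8.296

The Pareto density is strictly decreasing on [x_m, ∞), so the mode is x_m = 7.000.
Mean = α·x_m/(α−1) = 6.4·7.0/5.4 = 8.296.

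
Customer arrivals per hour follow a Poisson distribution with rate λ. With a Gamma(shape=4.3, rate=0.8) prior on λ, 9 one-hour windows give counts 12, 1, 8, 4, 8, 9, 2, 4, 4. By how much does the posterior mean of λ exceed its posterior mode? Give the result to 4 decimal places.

Σ counts = 52. Posterior: Gamma(shape = 4.3+52 = 56.3, rate = 0.8+9 = 9.8).
Mode = (α−1)/β = 55.3/9.8 = 5.6429.
Mean = α/β = 56.3/9.8 = 5.7449.
Difference = 5.7449 − 5.6429 = 0.1020.
Right-skewed posterior ⇒ mode < mean.

0.1020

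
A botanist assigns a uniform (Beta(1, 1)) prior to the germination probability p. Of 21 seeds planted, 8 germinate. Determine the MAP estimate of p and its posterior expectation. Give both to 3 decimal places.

p_MAP = 0.381, E[p|data] = 0.391

Posterior: Beta(1+8, 1+13) = Beta(9, 14).
Mode = (9−1)/(9+14−2) = 8/21 = 0.381.
Mean = 9/(9+14) = 9/23 = 0.391.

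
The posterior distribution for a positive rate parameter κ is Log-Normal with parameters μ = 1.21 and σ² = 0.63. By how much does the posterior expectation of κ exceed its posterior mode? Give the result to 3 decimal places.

Mode = exp(μ − σ²) = exp(0.58) = 1.786.
Mean = exp(μ + σ²/2) = exp(1.525) = 4.595.
Difference = 4.595 − 1.786 = 2.809.

2.809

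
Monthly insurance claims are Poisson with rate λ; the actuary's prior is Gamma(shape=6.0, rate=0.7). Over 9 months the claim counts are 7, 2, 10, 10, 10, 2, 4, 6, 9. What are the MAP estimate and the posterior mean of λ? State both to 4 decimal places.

Σ counts = 60. Posterior: Gamma(shape = 6.0+60 = 66.0, rate = 0.7+9 = 9.7).
Mode = (α−1)/β = 65.0/9.7 = 6.7010.
Mean = α/β = 66.0/9.7 = 6.8041.
The posterior is right-skewed, so the mean exceeds the mode.

MAP = 6.7010; posterior mean = 6.8041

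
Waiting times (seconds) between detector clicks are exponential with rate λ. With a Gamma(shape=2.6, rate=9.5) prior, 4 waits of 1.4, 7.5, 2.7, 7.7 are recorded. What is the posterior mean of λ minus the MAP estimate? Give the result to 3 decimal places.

0.035

Σ times = 19.3. Posterior: Gamma(shape = 2.6+4 = 6.6, rate = 9.5+19.3 = 28.8).
Mode = (α−1)/β = 5.6/28.8 = 0.194.
Mean = α/β = 6.6/28.8 = 0.229.
Difference = 0.229 − 0.194 = 0.035.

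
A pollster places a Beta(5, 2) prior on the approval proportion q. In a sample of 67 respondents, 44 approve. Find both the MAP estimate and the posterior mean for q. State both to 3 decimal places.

MAP = 0.667, posterior mean = 0.662

Posterior: Beta(5+44, 2+23) = Beta(49, 25).
Mode = (49−1)/(49+25−2) = 48/72 = 0.667.
Mean = 49/(49+25) = 49/74 = 0.662.
Mode > mean: the posterior has a left tail.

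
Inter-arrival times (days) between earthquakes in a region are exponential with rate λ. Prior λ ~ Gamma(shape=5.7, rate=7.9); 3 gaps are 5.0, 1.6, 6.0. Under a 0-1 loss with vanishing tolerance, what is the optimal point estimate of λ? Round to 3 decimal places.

0.376

Σ times = 12.6. Posterior: Gamma(shape = 5.7+3 = 8.7, rate = 7.9+12.6 = 20.5).
Mode = (α−1)/β = 7.7/20.5 = 0.376.
Mean = α/β = 8.7/20.5 = 0.424.
This is the posterior mode — the MAP estimate.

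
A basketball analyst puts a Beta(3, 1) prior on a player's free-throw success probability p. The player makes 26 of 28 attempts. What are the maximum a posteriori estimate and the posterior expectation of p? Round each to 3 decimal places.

Posterior: Beta(3+26, 1+2) = Beta(29, 3).
Mode = (29−1)/(29+3−2) = 28/30 = 0.933.
Mean = 29/(29+3) = 29/32 = 0.906.
Mode > mean: the posterior has a left tail.

maximum a posteriori estimate = 0.933, posterior expectation = 0.906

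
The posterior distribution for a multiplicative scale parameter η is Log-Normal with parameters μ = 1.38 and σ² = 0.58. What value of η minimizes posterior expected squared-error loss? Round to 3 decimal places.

5.312

Mode = exp(μ − σ²) = exp(0.80) = 2.226.
Mean = exp(μ + σ²/2) = exp(1.670) = 5.312.
Squared-error loss ⇒ the optimal estimator is the posterior mean.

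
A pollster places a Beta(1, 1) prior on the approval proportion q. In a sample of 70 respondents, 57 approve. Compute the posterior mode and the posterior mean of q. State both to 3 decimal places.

q_MAP = 0.814, E[q|data] = 0.806

Posterior: Beta(1+57, 1+13) = Beta(58, 14).
Mode = (58−1)/(58+14−2) = 57/70 = 0.814.
With a flat prior the MAP equals the MLE, 57/70.
Mean = 58/(58+14) = 58/72 = 0.806.
The posterior is left-skewed, so the mode exceeds the mean.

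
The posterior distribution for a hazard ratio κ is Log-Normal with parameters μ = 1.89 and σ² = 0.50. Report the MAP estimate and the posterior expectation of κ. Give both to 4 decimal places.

MAP = 4.0149, posterior mean = 8.4994

Mode = exp(μ − σ²) = exp(1.39) = 4.0149.
Mean = exp(μ + σ²/2) = exp(2.140) = 8.4994.
Right-skewed posterior ⇒ mode < mean.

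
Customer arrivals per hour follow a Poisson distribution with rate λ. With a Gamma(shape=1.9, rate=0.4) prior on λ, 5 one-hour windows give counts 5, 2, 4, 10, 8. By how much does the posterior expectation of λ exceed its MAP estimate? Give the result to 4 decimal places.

Σ counts = 29. Posterior: Gamma(shape = 1.9+29 = 30.9, rate = 0.4+5 = 5.4).
Mode = (α−1)/β = 29.9/5.4 = 5.5370.
Mean = α/β = 30.9/5.4 = 5.7222.
Difference = 5.7222 − 5.5370 = 0.1852.

0.1852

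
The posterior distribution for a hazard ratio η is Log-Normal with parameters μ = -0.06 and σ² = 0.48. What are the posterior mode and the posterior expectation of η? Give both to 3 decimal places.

Mode = exp(μ − σ²) = exp(-0.54) = 0.583.
Mean = exp(μ + σ²/2) = exp(0.180) = 1.197.

posterior mode = 0.583, posterior expectation = 1.197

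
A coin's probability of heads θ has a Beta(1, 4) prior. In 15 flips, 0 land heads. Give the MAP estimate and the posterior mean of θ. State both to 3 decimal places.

Posterior: Beta(1+0, 4+15) = Beta(1, 19).
Since α = 1 ≤ 1 and β > 1, the Beta density is monotone decreasing on [0,1]; the mode is at 0.
Mean = 1/(1+19) = 0.050.
Mean > mode: the posterior has a right tail.

MAP: 0.000. Posterior mean: 0.050.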